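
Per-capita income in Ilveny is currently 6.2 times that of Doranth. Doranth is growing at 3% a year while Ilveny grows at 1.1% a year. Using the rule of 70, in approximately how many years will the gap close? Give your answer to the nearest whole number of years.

The growth-rate gap is 3% − 1.1% = 1.9 percentage points.
So the ratio between them halves every 70/1.9 ≈ 36.84 years.
A 6.2 times gap takes log₂(6.2) ≈ 2.63 halvings to close: 2.63 × 36.84 ≈ 97 years.

about 97 years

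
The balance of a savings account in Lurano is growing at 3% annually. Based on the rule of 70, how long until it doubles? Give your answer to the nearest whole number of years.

roughly 23 years

Doubling time ≈ 70 / 3 = 23.33 years.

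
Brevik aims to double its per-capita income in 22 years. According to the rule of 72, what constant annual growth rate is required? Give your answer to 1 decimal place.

72 / 22 ≈ 3.27, so about 3.3% annually.

roughly 3.3%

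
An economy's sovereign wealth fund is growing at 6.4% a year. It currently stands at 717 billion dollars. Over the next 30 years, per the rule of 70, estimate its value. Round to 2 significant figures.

It doubles every 70/6.4 ≈ 10.94 years, so 30 years is 2.74 doublings.
2^2.74 ≈ 6.68; 717 × 6.68 ≈ 4800 billion dollars.

≈ 4800 billion dollars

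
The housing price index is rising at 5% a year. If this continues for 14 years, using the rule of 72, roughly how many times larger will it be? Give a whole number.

72/5 ≈ 14.40 years per doubling.
14 years fits 1 doubling: 2^1 = 2.

around 2 times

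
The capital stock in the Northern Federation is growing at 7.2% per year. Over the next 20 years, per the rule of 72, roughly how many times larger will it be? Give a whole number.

72/7.2 ≈ 10.00 years per doubling.
20 years fits 2 doublings: 2^2 = 4.

roughly 4 times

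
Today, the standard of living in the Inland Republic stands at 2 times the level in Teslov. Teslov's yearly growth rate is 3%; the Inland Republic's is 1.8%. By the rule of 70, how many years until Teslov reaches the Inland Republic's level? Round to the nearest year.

What matters is the difference: 1.2 pp.
Rule of 70 on the gap: the ratio halves every 70/1.2 ≈ 58.33 years.
A 2 times gap closes after 1 halving: 1 × 58.33 ≈ 58 years.

≈ 58 years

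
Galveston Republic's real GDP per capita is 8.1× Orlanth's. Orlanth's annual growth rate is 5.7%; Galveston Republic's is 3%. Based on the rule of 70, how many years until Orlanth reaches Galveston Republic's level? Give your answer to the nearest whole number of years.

What matters is the difference: 2.7 pp.
Rule of 70 on the gap: the ratio halves every 70/2.7 ≈ 25.93 years.
An 8.1× gap takes log₂(8.1) ≈ 3.02 halvings to close: 3.02 × 25.93 ≈ 78 years.

approximately 78 years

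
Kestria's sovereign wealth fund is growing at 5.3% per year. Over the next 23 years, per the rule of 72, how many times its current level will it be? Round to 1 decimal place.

around 3.2 times

Doubling time ≈ 72/5.3 = 13.58 years.
23 years / 13.58 ≈ 1.69 doublings → factor 2^1.69 ≈ 3.2.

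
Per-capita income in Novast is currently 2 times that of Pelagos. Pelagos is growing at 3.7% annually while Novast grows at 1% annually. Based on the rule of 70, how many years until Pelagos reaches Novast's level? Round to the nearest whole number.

The growth-rate gap is 3.7% − 1% = 2.7 percentage points.
So the ratio between them halves every 70/2.7 ≈ 25.93 years.
A 2 times gap closes after 1 halving: 1 × 25.93 ≈ 26 years.

roughly 26 years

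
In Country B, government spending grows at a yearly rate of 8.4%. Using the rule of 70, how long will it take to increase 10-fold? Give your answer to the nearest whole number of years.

≈ 28 years

One doubling takes 70/8.4 = 8.33 years.
10× is log₂ 10 ≈ 3.32 doublings, so ≈ 3.32 × 8.33 = 28 years.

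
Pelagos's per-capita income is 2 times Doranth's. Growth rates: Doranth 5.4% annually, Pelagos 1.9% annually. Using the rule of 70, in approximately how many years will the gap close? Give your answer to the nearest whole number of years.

Doranth gains on Pelagos at 5.4% − 1.9% = 3.5 points a year.
At that relative rate the gap halves every 70/3.5 ≈ 20.00 years.
A 2 times gap closes after 1 halving: 1 × 20.00 ≈ 20 years.

about 20 years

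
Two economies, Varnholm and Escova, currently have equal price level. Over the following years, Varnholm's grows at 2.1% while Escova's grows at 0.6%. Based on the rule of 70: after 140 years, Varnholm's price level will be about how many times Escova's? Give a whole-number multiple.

Rate gap = 2.1% − 0.6% = 1.5 points.
The ratio doubles every 70/1.5 ≈ 46.67 years.
140/46.67 ≈ 3.00 doublings → ratio ≈ 2^3.00 ≈ 8.

around 8 times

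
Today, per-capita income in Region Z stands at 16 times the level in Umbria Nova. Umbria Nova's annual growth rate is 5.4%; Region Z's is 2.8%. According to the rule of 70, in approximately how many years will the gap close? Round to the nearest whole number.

What matters is the difference: 2.6 pp.
Rule of 70 on the gap: the ratio halves every 70/2.6 ≈ 26.92 years.
A 16 times gap closes after 4 halvings: 4 × 26.92 ≈ 108 years.

approximately 108 years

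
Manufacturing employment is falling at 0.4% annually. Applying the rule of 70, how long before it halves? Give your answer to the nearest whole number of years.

Halving time ≈ 70 / 0.4 = 175.00 → 175 years.

roughly 175 years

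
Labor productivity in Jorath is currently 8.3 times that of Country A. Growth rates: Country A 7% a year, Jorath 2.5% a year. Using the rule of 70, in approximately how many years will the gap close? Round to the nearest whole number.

What matters is the difference: 4.5 pp.
Rule of 70 on the gap: the ratio halves every 70/4.5 ≈ 15.56 years.
An 8.3 times gap takes log₂(8.3) ≈ 3.05 halvings to close: 3.05 × 15.56 ≈ 47 years.

roughly 47 years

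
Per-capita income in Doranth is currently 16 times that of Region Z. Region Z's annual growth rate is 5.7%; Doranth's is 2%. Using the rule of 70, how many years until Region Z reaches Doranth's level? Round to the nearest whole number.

about 76 years

What matters is the difference: 3.7 pp.
Rule of 70 on the gap: the ratio halves every 70/3.7 ≈ 18.92 years.
A 16 times gap closes after 4 halvings: 4 × 18.92 ≈ 76 years.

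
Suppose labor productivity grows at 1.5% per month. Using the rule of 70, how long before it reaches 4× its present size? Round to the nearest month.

One doubling takes 70/1.5 = 46.67 months.
4× is 2 doublings, so 2 × 46.67 ≈ 93 months.

about 93 months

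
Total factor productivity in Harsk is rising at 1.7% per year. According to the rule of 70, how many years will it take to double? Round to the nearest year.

70/1.7 ≈ 41.18, so it doubles roughly every 41 years.

approximately 41 years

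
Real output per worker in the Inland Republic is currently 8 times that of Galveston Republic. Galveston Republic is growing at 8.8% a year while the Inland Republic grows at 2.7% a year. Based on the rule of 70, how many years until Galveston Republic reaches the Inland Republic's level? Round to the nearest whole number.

roughly 34 years

The growth-rate gap is 8.8% − 2.7% = 6.1 percentage points.
So the ratio between them halves every 70/6.1 ≈ 11.48 years.
An 8 times gap closes after 3 halvings: 3 × 11.48 ≈ 34 years.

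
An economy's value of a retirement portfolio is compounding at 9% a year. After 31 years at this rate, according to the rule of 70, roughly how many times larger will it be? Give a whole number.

Doubling time ≈ 70/9 = 7.78 years.
31/7.78 ≈ 4 doublings, so about 2^4 = 16×.

roughly 16 times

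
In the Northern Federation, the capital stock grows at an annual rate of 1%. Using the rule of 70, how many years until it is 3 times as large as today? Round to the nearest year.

approximately 111 years

One doubling takes 70/1 = 70.00 years.
Reaching 3× takes log₂(3) ≈ 1.58 doublings.
1.58 × 70.00 ≈ 111 years.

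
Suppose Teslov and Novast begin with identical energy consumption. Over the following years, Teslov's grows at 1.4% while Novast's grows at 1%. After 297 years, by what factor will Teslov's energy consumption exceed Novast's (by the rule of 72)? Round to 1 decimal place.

Teslov pulls ahead at 0.4 pp per year, so the ratio doubles every 72/0.4 ≈ 180.00 years.
In 297 years that's 1.65 doublings: 2^1.65 ≈ 3.1.

around 3.1 times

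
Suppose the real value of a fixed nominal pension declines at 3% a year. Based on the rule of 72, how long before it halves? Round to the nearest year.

The rule works in reverse for decay: 72/3 ≈ 24.00 years to halve.

≈ 24 years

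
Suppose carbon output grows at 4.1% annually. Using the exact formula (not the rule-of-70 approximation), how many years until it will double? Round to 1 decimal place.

17.3 years

t = ln(2) / ln(1 + 0.041) = 0.6931 / 0.040182 ≈ 17.25.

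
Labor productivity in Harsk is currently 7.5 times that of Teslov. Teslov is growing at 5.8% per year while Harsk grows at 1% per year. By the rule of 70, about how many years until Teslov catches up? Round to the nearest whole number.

What matters is the difference: 4.8 pp.
Rule of 70 on the gap: the ratio halves every 70/4.8 ≈ 14.58 years.
A 7.5 times gap takes log₂(7.5) ≈ 2.91 halvings to close: 2.91 × 14.58 ≈ 42 years.

around 42 years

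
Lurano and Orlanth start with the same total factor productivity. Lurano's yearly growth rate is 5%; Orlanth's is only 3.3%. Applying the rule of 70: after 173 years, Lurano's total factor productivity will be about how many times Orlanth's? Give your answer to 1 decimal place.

Lurano pulls ahead at 1.7 pp per year, so the ratio doubles every 70/1.7 ≈ 41.18 years.
In 173 years that's 4.20 doublings: 2^4.20 ≈ 18.4.

about 18.4 times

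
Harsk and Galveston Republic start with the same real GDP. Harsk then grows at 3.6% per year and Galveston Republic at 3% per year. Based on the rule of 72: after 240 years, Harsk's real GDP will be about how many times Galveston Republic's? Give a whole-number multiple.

4 times

Only the 0.6-point difference matters.
72/0.6 ≈ 120.00 years per doubling of the ratio; 240 years gives 2.00 doublings, so ≈ 4×.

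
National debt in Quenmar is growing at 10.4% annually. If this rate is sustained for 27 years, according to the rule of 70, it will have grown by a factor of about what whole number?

approximately 16 times

70/10.4 ≈ 6.73 years per doubling.
27 years fits 4 doublings: 2^4 = 16.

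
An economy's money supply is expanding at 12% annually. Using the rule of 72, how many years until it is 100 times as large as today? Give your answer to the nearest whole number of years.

around 40 years

One doubling takes 72/12 = 6.00 years.
100× is log₂ 100 ≈ 6.64 doublings, so ≈ 6.64 × 6.00 = 40 years.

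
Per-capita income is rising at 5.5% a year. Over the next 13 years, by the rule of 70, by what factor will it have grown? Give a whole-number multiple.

roughly 2 times

70/5.5 ≈ 12.73 years per doubling.
13 years fits 1 doubling: 2^1 = 2.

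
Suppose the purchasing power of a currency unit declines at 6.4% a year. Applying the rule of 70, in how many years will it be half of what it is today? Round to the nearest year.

11 years

The rule works in reverse for decay: 70/6.4 ≈ 10.94 years to halve.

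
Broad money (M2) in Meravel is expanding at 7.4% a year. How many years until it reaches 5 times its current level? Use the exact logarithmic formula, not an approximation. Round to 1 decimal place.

22.5 years

t = ln(5) / ln(1 + 0.074) = 1.6094 / 0.071390 ≈ 22.54.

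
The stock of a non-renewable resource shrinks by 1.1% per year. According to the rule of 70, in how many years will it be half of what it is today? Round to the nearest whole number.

The rule works in reverse for decay: 70/1.1 ≈ 63.64 years to halve.

approximately 64 years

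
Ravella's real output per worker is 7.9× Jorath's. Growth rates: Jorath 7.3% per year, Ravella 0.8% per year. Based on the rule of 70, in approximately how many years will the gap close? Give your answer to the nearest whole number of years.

The growth-rate gap is 7.3% − 0.8% = 6.5 percentage points.
So the ratio between them halves every 70/6.5 ≈ 10.77 years.
A 7.9× gap takes log₂(7.9) ≈ 2.98 halvings to close: 2.98 × 10.77 ≈ 32 years.

approximately 32 years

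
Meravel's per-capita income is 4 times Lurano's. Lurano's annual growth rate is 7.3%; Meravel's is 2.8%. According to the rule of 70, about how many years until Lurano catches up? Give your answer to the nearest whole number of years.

approximately 31 years

Lurano gains on Meravel at 7.3% − 2.8% = 4.5 points a year.
At that relative rate the gap halves every 70/4.5 ≈ 15.56 years.
A 4 times gap closes after 2 halvings: 2 × 15.56 ≈ 31 years.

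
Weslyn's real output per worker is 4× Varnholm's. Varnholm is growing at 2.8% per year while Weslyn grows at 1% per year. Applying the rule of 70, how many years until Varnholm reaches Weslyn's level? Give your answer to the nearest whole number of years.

≈ 78 years

What matters is the difference: 1.8 pp.
Rule of 70 on the gap: the ratio halves every 70/1.8 ≈ 38.89 years.
A 4× gap closes after 2 halvings: 2 × 38.89 ≈ 78 years.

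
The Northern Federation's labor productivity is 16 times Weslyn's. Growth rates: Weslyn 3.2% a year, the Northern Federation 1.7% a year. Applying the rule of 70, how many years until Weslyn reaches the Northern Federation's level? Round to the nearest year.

The growth-rate gap is 3.2% − 1.7% = 1.5 percentage points.
So the ratio between them halves every 70/1.5 ≈ 46.67 years.
A 16 times gap closes after 4 halvings: 4 × 46.67 ≈ 187 years.

≈ 187 years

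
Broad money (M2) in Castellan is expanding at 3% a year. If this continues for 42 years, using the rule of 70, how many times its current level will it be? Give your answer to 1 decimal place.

Doubling time ≈ 70/3 = 23.33 years.
42 years / 23.33 ≈ 1.80 doublings → factor 2^1.80 ≈ 3.5.

around 3.5 times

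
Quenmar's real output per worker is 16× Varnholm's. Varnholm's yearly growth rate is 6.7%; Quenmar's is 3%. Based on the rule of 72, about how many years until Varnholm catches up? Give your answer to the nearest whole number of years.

What matters is the difference: 3.7 pp.
Rule of 72 on the gap: the ratio halves every 72/3.7 ≈ 19.46 years.
A 16× gap closes after 4 halvings: 4 × 19.46 ≈ 78 years.

about 78 years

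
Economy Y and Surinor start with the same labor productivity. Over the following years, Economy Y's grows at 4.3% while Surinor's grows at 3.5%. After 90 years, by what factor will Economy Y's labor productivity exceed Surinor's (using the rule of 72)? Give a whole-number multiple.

about 2 times

Only the 0.8-point difference matters.
72/0.8 ≈ 90.00 years per doubling of the ratio; 90 years gives 1.00 doublings, so ≈ 2×.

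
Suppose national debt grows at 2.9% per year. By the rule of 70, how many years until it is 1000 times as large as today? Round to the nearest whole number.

One doubling takes 70/2.9 = 24.14 years.
Reaching 1000× takes log₂(1000) ≈ 9.97 doublings.
9.97 × 24.14 ≈ 241 years.

about 241 years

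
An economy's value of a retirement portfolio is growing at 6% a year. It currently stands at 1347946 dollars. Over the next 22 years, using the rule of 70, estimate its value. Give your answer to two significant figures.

roughly 5000000 dollars

Doubling time ≈ 70/6 = 11.67 years.
22 years is 22/11.67 ≈ 1.89 doublings, a factor of 2^1.89 ≈ 3.71.
1347946 × 3.71 ≈ 5000000 dollars.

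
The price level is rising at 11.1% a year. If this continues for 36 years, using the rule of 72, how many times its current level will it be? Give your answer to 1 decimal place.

Doubles every ≈ 6.49 years (72/11.1).
36 years is 5.55 doublings; 2^5.55 ≈ 46.9×.

about 46.9 times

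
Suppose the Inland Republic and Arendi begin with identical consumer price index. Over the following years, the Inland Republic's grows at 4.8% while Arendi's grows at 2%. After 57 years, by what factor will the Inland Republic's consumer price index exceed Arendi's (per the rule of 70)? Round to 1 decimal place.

Only the 2.8-point difference matters.
70/2.8 ≈ 25.00 years per doubling of the ratio; 57 years gives 2.28 doublings, so ≈ 4.9×.

approximately 4.9 times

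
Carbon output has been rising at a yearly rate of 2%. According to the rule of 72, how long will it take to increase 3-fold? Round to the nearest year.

roughly 57 years

One doubling takes 72/2 = 36.00 years.
3× is log₂ 3 ≈ 1.58 doublings, so ≈ 1.58 × 36.00 = 57 years.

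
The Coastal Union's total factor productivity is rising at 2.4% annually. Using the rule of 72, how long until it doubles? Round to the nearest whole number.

around 30 years

At 2.4%, doubling takes about 72/2.4 = 30.00 years.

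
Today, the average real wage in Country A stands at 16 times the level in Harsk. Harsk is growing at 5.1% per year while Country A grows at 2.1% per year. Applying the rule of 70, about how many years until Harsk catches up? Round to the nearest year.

The growth-rate gap is 5.1% − 2.1% = 3 percentage points.
So the ratio between them halves every 70/3 ≈ 23.33 years.
A 16 times gap closes after 4 halvings: 4 × 23.33 ≈ 93 years.

93 years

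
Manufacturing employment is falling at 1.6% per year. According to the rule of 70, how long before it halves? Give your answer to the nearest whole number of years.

44 years

Falling at 1.6%, it halves about every 70/1.6 = 43.75 years.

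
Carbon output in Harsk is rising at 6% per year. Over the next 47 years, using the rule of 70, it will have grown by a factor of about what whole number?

≈ 16 times

Doubling time ≈ 70/6 = 11.67 years.
47/11.67 ≈ 4 doublings, so about 2^4 = 16×.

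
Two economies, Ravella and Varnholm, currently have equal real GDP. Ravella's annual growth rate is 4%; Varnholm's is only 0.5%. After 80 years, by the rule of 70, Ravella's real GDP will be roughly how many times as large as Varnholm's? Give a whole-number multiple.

16 times

Ravella pulls ahead at 3.5 pp per year, so the ratio doubles every 70/3.5 ≈ 20.00 years.
In 80 years that's 4.00 doublings: 2^4.00 ≈ 16.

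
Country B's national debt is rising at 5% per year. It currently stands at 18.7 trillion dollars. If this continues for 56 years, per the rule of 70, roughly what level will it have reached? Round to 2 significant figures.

roughly 300 trillion dollars

Doubling time ≈ 70/5 = 14.00 years.
56 years is 56/14.00 ≈ 4.00 doublings, a factor of 2^4.00 ≈ 16.00.
18.7 × 16.00 ≈ 300 trillion dollars.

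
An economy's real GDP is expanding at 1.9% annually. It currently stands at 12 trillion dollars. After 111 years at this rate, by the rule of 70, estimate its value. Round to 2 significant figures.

about 97 trillion dollars

It doubles every 70/1.9 ≈ 36.84 years, so 111 years is 3.01 doublings.
2^3.01 ≈ 8.06; 12 × 8.06 ≈ 97 trillion dollars.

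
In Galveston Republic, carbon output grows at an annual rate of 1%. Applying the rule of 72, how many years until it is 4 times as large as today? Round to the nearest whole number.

Doubling time ≈ 72/1 = 72.00 years.
4× is 2 doublings, so 2 × 72.00 ≈ 144 years.

144 years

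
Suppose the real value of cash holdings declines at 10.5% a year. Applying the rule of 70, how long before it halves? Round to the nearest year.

≈ 7 years

Falling at 10.5%, it halves about every 70/10.5 = 6.67 years.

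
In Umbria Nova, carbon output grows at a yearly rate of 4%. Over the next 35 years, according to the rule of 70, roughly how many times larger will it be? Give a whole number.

4 times

At 4% one doubling takes ≈ 17.50 years; 35 years is 2 of them, so ×4.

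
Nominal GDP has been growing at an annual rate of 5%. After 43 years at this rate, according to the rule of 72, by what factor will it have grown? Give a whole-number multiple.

around 8 times

72/5 ≈ 14.40 years per doubling.
43 years fits 3 doublings: 2^3 = 8.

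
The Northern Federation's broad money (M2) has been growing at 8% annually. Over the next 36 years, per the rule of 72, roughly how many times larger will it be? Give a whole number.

Doubling time ≈ 72/8 = 9.00 years.
36/9.00 ≈ 4 doublings, so about 2^4 = 16×.

approximately 16 times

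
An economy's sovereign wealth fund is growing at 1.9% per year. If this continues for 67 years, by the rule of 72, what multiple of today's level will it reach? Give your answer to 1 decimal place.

around 3.4 times

Doubles every ≈ 37.89 years (72/1.9).
67 years is 1.77 doublings; 2^1.77 ≈ 3.4×.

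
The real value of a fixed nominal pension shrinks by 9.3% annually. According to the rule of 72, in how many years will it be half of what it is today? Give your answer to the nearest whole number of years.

around 8 years

Halving time ≈ 72 / 9.3 = 7.74 → 8 years.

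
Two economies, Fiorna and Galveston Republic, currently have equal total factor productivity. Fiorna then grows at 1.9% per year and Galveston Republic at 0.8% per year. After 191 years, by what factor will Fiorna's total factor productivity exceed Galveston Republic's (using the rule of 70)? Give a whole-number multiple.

around 8 times

Rate gap = 1.9% − 0.8% = 1.1 points.
The ratio doubles every 70/1.1 ≈ 63.64 years.
191/63.64 ≈ 3.00 doublings → ratio ≈ 2^3.00 ≈ 8.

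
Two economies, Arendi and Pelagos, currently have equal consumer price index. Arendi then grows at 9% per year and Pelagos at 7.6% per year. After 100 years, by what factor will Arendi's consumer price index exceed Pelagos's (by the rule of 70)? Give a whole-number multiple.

roughly 4 times

Arendi pulls ahead at 1.4 pp per year, so the ratio doubles every 70/1.4 ≈ 50.00 years.
In 100 years that's 2.00 doublings: 2^2.00 ≈ 4.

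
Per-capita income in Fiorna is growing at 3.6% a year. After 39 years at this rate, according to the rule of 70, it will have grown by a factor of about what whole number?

At 3.6% one doubling takes ≈ 19.44 years; 39 years is 2 of them, so ×4.

roughly 4 times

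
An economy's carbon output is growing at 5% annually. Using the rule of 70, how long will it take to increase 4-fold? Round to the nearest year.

Doubling time ≈ 70/5 = 14.00 years.
Getting to 4× needs 2 doublings: 2 × 14.00 ≈ 28 years.

≈ 28 years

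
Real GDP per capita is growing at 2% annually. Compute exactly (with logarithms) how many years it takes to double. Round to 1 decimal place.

35.0 years

t = ln(2) / ln(1 + 0.02) = 0.6931 / 0.019803 ≈ 35.00.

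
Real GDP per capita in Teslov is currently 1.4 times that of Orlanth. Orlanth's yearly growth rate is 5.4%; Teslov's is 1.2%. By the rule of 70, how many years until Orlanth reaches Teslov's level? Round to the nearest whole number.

What matters is the difference: 4.2 pp.
Rule of 70 on the gap: the ratio halves every 70/4.2 ≈ 16.67 years.
A 1.4 times gap takes log₂(1.4) ≈ 0.49 halvings to close: 0.49 × 16.67 ≈ 8 years.

roughly 8 years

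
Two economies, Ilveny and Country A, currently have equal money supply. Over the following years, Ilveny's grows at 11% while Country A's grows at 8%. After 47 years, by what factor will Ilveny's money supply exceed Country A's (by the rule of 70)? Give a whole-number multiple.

≈ 4 times

Ilveny pulls ahead at 3 pp per year, so the ratio doubles every 70/3 ≈ 23.33 years.
In 47 years that's 2.01 doublings: 2^2.01 ≈ 4.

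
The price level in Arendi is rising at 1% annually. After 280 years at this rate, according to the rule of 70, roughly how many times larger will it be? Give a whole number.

≈ 16 times

Doubling time ≈ 70/1 = 70.00 years.
280/70.00 ≈ 4 doublings, so about 2^4 = 16×.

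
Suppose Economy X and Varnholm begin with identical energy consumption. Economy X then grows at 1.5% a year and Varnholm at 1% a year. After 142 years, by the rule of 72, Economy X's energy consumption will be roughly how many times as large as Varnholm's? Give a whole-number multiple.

Economy X pulls ahead at 0.5 pp per year, so the ratio doubles every 72/0.5 ≈ 144.00 years.
In 142 years that's 0.99 doublings: 2^0.99 ≈ 2.

around 2 times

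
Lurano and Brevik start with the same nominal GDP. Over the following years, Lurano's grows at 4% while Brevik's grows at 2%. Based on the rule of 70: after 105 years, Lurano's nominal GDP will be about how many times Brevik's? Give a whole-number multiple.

around 8 times

Rate gap = 4% − 2% = 2 points.
The ratio doubles every 70/2 ≈ 35.00 years.
105/35.00 ≈ 3.00 doublings → ratio ≈ 2^3.00 ≈ 8.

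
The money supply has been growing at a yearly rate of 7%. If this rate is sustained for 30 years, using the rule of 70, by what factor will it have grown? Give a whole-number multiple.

At 7% one doubling takes ≈ 10.00 years; 30 years is 3 of them, so ×8.

around 8 times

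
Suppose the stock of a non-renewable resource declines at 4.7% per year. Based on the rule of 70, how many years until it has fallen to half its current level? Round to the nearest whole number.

approximately 15 years

Falling at 4.7%, it halves about every 70/4.7 = 14.89 years.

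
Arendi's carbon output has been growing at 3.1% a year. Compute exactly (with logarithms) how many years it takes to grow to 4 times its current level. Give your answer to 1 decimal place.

45.4 years

t = ln(4) / ln(1 + 0.031) = 1.3863 / 0.030529 ≈ 45.41.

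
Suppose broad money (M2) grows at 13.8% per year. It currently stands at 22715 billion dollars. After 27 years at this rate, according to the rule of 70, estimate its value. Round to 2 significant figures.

about 910000 billion dollars

Doubling time ≈ 70/13.8 = 5.07 years.
27 years is 27/5.07 ≈ 5.33 doublings, a factor of 2^5.33 ≈ 40.22.
22715 × 40.22 ≈ 910000 billion dollars.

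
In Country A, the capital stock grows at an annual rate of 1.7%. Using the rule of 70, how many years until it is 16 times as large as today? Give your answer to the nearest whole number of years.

At 1.7% it doubles every 70/1.7 ≈ 41.18 years.
16 = 2^4, so 4 doublings → 165 years.

roughly 165 years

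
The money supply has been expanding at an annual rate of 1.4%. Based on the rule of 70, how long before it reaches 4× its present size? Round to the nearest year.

One doubling takes 70/1.4 = 50.00 years.
4× is 2 doublings, so 2 × 50.00 ≈ 100 years.

approximately 100 years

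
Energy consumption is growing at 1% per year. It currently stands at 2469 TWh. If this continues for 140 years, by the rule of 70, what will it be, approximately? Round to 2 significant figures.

roughly 9900 TWh

Doubling time ≈ 70/1 = 70.00 years.
140 years is 140/70.00 ≈ 2.00 doublings, a factor of 2^2.00 ≈ 4.00.
2469 × 4.00 ≈ 9900 TWh.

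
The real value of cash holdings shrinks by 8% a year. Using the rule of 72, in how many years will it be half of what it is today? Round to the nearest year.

The rule works in reverse for decay: 72/8 ≈ 9.00 years to halve.

9 years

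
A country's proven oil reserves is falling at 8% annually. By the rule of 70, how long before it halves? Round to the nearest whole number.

≈ 9 years

The rule works in reverse for decay: 70/8 ≈ 8.75 years to halve.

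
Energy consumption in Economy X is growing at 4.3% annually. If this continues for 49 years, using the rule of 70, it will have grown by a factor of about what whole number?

≈ 8 times

70/4.3 ≈ 16.28 years per doubling.
49 years fits 3 doublings: 2^3 = 8.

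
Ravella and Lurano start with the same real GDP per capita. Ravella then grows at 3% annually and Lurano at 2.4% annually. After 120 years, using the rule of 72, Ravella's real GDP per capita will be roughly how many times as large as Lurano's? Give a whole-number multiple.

about 2 times

Only the 0.6-point difference matters.
72/0.6 ≈ 120.00 years per doubling of the ratio; 120 years gives 1.00 doublings, so ≈ 2×.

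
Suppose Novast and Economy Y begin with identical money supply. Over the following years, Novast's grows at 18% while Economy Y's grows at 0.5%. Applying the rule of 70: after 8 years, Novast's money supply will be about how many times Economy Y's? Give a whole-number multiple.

Only the 17.5-point difference matters.
70/17.5 ≈ 4.00 years per doubling of the ratio; 8 years gives 2.00 doublings, so ≈ 4×.

about 4 times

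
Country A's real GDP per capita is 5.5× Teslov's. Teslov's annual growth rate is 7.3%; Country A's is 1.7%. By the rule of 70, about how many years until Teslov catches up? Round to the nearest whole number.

approximately 31 years

Teslov gains on Country A at 7.3% − 1.7% = 5.6 points a year.
At that relative rate the gap halves every 70/5.6 ≈ 12.50 years.
A 5.5× gap takes log₂(5.5) ≈ 2.46 halvings to close: 2.46 × 12.50 ≈ 31 years.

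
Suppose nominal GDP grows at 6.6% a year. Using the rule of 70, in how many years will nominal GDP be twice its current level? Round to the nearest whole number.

70/6.6 ≈ 10.61, so it doubles roughly every 11 years.

≈ 11 years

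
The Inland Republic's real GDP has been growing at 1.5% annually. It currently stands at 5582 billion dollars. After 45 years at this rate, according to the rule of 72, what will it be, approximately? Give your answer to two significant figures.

It doubles every 72/1.5 ≈ 48.00 years, so 45 years is 0.94 doublings.
2^0.94 ≈ 1.92; 5582 × 1.92 ≈ 11000 billion dollars.

≈ 11000 billion dollars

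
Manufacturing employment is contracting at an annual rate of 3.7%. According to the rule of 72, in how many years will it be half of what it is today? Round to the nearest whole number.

Falling at 3.7%, it halves about every 72/3.7 = 19.46 years.

roughly 19 years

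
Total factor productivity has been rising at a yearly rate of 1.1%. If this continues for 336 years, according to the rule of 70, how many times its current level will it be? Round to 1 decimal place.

38.9 times

Doubles every ≈ 63.64 years (70/1.1).
336 years is 5.28 doublings; 2^5.28 ≈ 38.9×.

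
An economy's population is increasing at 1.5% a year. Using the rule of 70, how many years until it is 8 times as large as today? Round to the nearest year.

≈ 140 years

Doubling time ≈ 70/1.5 = 46.67 years.
8 = 2^3, so 3 doublings → 140 years.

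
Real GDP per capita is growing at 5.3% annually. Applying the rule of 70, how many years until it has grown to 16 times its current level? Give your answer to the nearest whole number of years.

about 53 years

At 5.3% it doubles every 70/5.3 ≈ 13.21 years.
Getting to 16× needs 4 doublings: 4 × 13.21 ≈ 53 years.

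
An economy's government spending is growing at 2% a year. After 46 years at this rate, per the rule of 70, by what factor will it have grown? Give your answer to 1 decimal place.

Doubling time ≈ 70/2 = 35.00 years.
46 years / 35.00 ≈ 1.31 doublings → factor 2^1.31 ≈ 2.5.

approximately 2.5 times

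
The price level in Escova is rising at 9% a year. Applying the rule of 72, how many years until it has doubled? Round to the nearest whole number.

approximately 8 years

Doubling time ≈ 72 / 9 = 8.00 years.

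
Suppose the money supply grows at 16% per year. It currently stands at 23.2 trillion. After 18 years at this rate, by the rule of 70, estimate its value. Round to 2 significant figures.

roughly 400 trillion

Doubling time ≈ 70/16 = 4.38 years.
18 years is 18/4.38 ≈ 4.11 doublings, a factor of 2^4.11 ≈ 17.27.
23.2 × 17.27 ≈ 400 trillion.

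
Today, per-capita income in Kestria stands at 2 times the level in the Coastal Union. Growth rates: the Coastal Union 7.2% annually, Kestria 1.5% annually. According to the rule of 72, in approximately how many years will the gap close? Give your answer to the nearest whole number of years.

≈ 13 years

The growth-rate gap is 7.2% − 1.5% = 5.7 percentage points.
So the ratio between them halves every 72/5.7 ≈ 12.63 years.
A 2 times gap closes after 1 halving: 1 × 12.63 ≈ 13 years.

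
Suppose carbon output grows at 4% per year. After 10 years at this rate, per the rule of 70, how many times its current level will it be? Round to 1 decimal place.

Doubling time ≈ 70/4 = 17.50 years.
10 years / 17.50 ≈ 0.57 doublings → factor 2^0.57 ≈ 1.5.

about 1.5 times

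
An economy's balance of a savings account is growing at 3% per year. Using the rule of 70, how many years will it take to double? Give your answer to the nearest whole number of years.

≈ 23 years

At 3%, doubling takes about 70/3 = 23.33 years.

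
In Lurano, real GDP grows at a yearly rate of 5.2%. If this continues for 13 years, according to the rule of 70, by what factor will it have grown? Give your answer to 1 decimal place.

Doubling time ≈ 70/5.2 = 13.46 years.
13 years / 13.46 ≈ 0.97 doublings → factor 2^0.97 ≈ 2.0.

approximately 2.0 times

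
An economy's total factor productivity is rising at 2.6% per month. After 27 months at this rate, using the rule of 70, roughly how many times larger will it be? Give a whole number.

2 times

At 2.6% one doubling takes ≈ 26.92 months; 27 months is 1 of them, so ×2.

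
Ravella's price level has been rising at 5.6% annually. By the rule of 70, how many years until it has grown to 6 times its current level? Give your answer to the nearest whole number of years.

around 32 years

At 5.6% it doubles every 70/5.6 ≈ 12.50 years.
6× is log₂ 6 ≈ 2.58 doublings, so ≈ 2.58 × 12.50 = 32 years.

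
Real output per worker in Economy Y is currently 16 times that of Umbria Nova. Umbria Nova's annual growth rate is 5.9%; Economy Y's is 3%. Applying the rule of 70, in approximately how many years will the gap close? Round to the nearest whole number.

Umbria Nova gains on Economy Y at 5.9% − 3% = 2.9 points a year.
At that relative rate the gap halves every 70/2.9 ≈ 24.14 years.
A 16 times gap closes after 4 halvings: 4 × 24.14 ≈ 97 years.

97 years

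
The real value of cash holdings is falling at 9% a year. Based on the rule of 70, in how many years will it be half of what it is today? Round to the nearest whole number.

approximately 8 years

Falling at 9%, it halves about every 70/9 = 7.78 years.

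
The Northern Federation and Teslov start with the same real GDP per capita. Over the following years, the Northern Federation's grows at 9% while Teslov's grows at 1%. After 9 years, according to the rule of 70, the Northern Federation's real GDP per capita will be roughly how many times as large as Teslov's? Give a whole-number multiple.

Only the 8-point difference matters.
70/8 ≈ 8.75 years per doubling of the ratio; 9 years gives 1.03 doublings, so ≈ 2×.

≈ 2 times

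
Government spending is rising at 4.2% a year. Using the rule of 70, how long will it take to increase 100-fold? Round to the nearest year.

One doubling takes 70/4.2 = 16.67 years.
100× is log₂ 100 ≈ 6.64 doublings, so ≈ 6.64 × 16.67 = 111 years.

approximately 111 years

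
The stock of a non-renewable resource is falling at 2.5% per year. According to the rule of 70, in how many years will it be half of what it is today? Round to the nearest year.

approximately 28 years

The rule works in reverse for decay: 70/2.5 ≈ 28.00 years to halve.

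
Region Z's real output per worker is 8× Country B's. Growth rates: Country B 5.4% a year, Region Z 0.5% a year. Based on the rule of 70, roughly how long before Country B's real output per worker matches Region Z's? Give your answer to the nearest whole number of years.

roughly 43 years

The growth-rate gap is 5.4% − 0.5% = 4.9 percentage points.
So the ratio between them halves every 70/4.9 ≈ 14.29 years.
An 8× gap closes after 3 halvings: 3 × 14.29 ≈ 43 years.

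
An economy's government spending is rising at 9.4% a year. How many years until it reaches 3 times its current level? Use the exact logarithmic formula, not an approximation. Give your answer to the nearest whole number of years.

12 years

t = ln(3) / ln(1 + 0.094) = 1.0986 / 0.089841 ≈ 12.23.
≈ 12 years.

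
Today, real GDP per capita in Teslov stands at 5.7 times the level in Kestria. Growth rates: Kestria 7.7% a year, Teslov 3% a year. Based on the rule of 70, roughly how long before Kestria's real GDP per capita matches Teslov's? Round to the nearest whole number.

The growth-rate gap is 7.7% − 3% = 4.7 percentage points.
So the ratio between them halves every 70/4.7 ≈ 14.89 years.
A 5.7 times gap takes log₂(5.7) ≈ 2.51 halvings to close: 2.51 × 14.89 ≈ 37 years.

around 37 years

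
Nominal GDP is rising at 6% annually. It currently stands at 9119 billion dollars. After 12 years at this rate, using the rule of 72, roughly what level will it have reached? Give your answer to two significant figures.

around 18000 billion dollars

It doubles every 72/6 ≈ 12.00 years, so 12 years is 1.00 doublings.
2^1.00 ≈ 2.00; 9119 × 2.00 ≈ 18000 billion dollars.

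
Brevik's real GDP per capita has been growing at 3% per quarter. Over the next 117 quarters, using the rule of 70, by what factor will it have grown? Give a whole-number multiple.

At 3% one doubling takes ≈ 23.33 quarters; 117 quarters is 5 of them, so ×32.

around 32 times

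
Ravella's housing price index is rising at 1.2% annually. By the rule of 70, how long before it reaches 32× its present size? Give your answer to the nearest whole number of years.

about 292 years

One doubling takes 70/1.2 = 58.33 years.
32 = 2^5, so 5 doublings → 292 years.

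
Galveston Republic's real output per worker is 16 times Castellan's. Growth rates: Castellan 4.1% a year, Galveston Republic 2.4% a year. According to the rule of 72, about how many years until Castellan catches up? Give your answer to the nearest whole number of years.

Castellan gains on Galveston Republic at 4.1% − 2.4% = 1.7 points a year.
At that relative rate the gap halves every 72/1.7 ≈ 42.35 years.
A 16 times gap closes after 4 halvings: 4 × 42.35 ≈ 169 years.

about 169 years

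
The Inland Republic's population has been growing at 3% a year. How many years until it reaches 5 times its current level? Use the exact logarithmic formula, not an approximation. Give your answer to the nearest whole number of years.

54 years

t = ln(5) / ln(1 + 0.03) = 1.6094 / 0.029559 ≈ 54.45.
≈ 54 years.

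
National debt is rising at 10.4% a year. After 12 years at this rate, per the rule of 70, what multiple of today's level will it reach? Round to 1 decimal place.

approximately 3.4 times

Doubles every ≈ 6.73 years (70/10.4).
12 years is 1.78 doublings; 2^1.78 ≈ 3.4×.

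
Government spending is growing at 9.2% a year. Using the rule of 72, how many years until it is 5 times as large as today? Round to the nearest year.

roughly 18 years

One doubling takes 72/9.2 = 7.83 years.
5× is log₂ 5 ≈ 2.32 doublings, so ≈ 2.32 × 7.83 = 18 years.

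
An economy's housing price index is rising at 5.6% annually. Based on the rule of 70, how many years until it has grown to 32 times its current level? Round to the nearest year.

roughly 63 years

One doubling takes 70/5.6 = 12.50 years.
Getting to 32× needs 5 doublings: 5 × 12.50 ≈ 63 years.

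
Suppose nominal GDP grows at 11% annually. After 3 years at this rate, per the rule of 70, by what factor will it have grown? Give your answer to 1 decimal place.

Doubling time ≈ 70/11 = 6.36 years.
3 years / 6.36 ≈ 0.47 doublings → factor 2^0.47 ≈ 1.4.

1.4 times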